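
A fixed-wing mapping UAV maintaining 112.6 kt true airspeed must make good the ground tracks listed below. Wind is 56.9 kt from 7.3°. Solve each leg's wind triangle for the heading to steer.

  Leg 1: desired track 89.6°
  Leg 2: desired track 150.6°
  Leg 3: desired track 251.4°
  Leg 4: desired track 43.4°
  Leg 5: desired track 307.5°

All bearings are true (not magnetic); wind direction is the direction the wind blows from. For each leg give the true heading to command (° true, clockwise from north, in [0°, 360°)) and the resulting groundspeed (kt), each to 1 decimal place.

Leg 1: desired track 89.6°; wind correction -30.1° → command heading 59.5°, groundspeed 89.8 kt
Leg 2: desired track 150.6°; wind correction -17.6° → command heading 133.0°, groundspeed 153.0 kt
Leg 3: desired track 251.4°; wind correction +27.0° → command heading 278.4°, groundspeed 125.1 kt
Leg 4: desired track 43.4°; wind correction -17.3° → command heading 26.1°, groundspeed 61.5 kt
Leg 5: desired track 307.5°; wind correction +25.9° → command heading 333.4°, groundspeed 72.7 kt

Leg 1: heading=59.5°, groundspeed=89.8 kt
Leg 2: heading=133.0°, groundspeed=153.0 kt
Leg 3: heading=278.4°, groundspeed=125.1 kt
Leg 4: heading=26.1°, groundspeed=61.5 kt
Leg 5: heading=333.4°, groundspeed=72.7 kt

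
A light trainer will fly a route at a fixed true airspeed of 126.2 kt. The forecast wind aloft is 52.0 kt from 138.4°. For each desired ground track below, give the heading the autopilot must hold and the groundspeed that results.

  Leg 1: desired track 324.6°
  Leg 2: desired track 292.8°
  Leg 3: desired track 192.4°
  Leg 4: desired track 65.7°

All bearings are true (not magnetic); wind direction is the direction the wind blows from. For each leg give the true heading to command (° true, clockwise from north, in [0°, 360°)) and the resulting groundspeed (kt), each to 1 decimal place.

Leg 1: desired track 324.6°; wind correction +2.6° → command heading 327.2°, groundspeed 177.8 kt
Leg 2: desired track 292.8°; wind correction -10.3° → command heading 282.5°, groundspeed 171.1 kt
Leg 3: desired track 192.4°; wind correction -19.5° → command heading 172.9°, groundspeed 88.4 kt
Leg 4: desired track 65.7°; wind correction +23.2° → command heading 88.9°, groundspeed 100.6 kt

Leg 1: heading=327.2°, groundspeed=177.8 kt
Leg 2: heading=282.5°, groundspeed=171.1 kt
Leg 3: heading=172.9°, groundspeed=88.4 kt
Leg 4: heading=88.9°, groundspeed=100.6 kt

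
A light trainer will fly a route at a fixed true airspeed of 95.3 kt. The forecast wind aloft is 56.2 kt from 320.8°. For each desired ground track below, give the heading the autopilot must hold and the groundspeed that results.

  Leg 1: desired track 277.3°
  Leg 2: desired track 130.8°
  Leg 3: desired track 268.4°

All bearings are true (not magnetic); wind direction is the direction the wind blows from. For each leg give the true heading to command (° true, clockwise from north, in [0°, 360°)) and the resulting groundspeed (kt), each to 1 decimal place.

Leg 1: desired track 277.3°; wind correction +23.9° → command heading 301.2°, groundspeed 46.3 kt
Leg 2: desired track 130.8°; wind correction -5.9° → command heading 124.9°, groundspeed 150.1 kt
Leg 3: desired track 268.4°; wind correction +27.9° → command heading 296.3°, groundspeed 50.0 kt

Leg 1: heading=301.2°, groundspeed=46.3 kt
Leg 2: heading=124.9°, groundspeed=150.1 kt
Leg 3: heading=296.3°, groundspeed=50.0 kt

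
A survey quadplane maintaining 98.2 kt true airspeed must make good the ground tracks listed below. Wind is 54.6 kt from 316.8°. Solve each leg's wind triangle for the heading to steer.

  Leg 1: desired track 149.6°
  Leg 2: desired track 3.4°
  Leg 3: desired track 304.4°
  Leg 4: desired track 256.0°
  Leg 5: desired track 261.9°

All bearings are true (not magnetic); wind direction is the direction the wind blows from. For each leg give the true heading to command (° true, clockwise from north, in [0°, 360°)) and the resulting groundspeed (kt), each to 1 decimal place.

Leg 1: heading=156.7°, groundspeed=150.7 kt
Leg 2: heading=339.6°, groundspeed=52.3 kt
Leg 3: heading=311.3°, groundspeed=44.2 kt
Leg 4: heading=285.0°, groundspeed=59.2 kt
Leg 5: heading=289.0°, groundspeed=56.1 kt

Leg 1: desired track 149.6°; wind correction +7.1° → command heading 156.7°, groundspeed 150.7 kt
Leg 2: desired track 3.4°; wind correction -23.8° → command heading 339.6°, groundspeed 52.3 kt
Leg 3: desired track 304.4°; wind correction +6.9° → command heading 311.3°, groundspeed 44.2 kt
Leg 4: desired track 256.0°; wind correction +29.0° → command heading 285.0°, groundspeed 59.2 kt
Leg 5: desired track 261.9°; wind correction +27.1° → command heading 289.0°, groundspeed 56.1 kt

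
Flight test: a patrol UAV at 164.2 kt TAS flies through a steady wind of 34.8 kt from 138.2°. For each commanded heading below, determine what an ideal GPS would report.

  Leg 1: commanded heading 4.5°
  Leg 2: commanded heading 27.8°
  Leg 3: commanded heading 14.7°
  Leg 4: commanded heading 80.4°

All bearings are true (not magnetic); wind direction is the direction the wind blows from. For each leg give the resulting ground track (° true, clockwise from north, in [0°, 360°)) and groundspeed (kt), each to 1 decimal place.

Leg 1: heading 4.5°; drift -7.6° → track 356.9°, groundspeed 189.9 kt
Leg 2: heading 27.8°; drift -10.5° → track 17.3°, groundspeed 179.3 kt
Leg 3: heading 14.7°; drift -9.0° → track 5.7°, groundspeed 185.7 kt
Leg 4: heading 80.4°; drift -11.4° → track 69.0°, groundspeed 148.6 kt

Leg 1: track=356.9°, groundspeed=189.9 kt
Leg 2: track=17.3°, groundspeed=179.3 kt
Leg 3: track=5.7°, groundspeed=185.7 kt
Leg 4: track=69.0°, groundspeed=148.6 kt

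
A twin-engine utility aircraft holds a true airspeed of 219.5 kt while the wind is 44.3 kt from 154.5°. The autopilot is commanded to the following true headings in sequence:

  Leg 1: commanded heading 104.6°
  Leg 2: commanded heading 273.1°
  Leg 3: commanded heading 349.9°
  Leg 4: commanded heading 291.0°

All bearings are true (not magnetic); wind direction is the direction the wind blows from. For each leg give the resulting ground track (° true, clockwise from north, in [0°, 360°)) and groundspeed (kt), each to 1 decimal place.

Leg 1: track=94.5°, groundspeed=193.9 kt
Leg 2: track=282.3°, groundspeed=243.8 kt
Leg 3: track=347.3°, groundspeed=262.5 kt
Leg 4: track=297.9°, groundspeed=253.5 kt

Leg 1: heading 104.6°; drift -10.1° → track 94.5°, groundspeed 193.9 kt
Leg 2: heading 273.1°; drift +9.2° → track 282.3°, groundspeed 243.8 kt
Leg 3: heading 349.9°; drift -2.6° → track 347.3°, groundspeed 262.5 kt
Leg 4: heading 291.0°; drift +6.9° → track 297.9°, groundspeed 253.5 kt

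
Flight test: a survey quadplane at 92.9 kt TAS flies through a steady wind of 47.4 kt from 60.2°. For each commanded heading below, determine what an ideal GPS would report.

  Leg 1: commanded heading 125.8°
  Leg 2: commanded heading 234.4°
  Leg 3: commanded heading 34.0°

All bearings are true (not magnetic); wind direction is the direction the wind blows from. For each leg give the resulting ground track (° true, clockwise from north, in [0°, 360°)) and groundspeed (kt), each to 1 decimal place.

Leg 1: heading 125.8°; drift +30.5° → track 156.3°, groundspeed 85.1 kt
Leg 2: heading 234.4°; drift +2.0° → track 236.4°, groundspeed 140.1 kt
Leg 3: heading 34.0°; drift -22.6° → track 11.4°, groundspeed 54.5 kt

Leg 1: track=156.3°, groundspeed=85.1 kt
Leg 2: track=236.4°, groundspeed=140.1 kt
Leg 3: track=11.4°, groundspeed=54.5 kt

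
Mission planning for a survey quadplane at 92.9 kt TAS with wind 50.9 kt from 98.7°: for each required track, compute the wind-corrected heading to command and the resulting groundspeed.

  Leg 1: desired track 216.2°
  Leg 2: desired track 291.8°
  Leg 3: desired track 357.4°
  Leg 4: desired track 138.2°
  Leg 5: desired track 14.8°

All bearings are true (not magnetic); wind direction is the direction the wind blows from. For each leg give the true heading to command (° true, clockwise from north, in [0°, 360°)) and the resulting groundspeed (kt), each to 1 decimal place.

Leg 1: desired track 216.2°; wind correction -29.1° → command heading 187.1°, groundspeed 104.7 kt
Leg 2: desired track 291.8°; wind correction +7.1° → command heading 298.9°, groundspeed 141.8 kt
Leg 3: desired track 357.4°; wind correction +32.5° → command heading 29.9°, groundspeed 88.3 kt
Leg 4: desired track 138.2°; wind correction -20.4° → command heading 117.8°, groundspeed 47.8 kt
Leg 5: desired track 14.8°; wind correction +33.0° → command heading 47.8°, groundspeed 72.5 kt

Leg 1: heading=187.1°, groundspeed=104.7 kt
Leg 2: heading=298.9°, groundspeed=141.8 kt
Leg 3: heading=29.9°, groundspeed=88.3 kt
Leg 4: heading=117.8°, groundspeed=47.8 kt
Leg 5: heading=47.8°, groundspeed=72.5 kt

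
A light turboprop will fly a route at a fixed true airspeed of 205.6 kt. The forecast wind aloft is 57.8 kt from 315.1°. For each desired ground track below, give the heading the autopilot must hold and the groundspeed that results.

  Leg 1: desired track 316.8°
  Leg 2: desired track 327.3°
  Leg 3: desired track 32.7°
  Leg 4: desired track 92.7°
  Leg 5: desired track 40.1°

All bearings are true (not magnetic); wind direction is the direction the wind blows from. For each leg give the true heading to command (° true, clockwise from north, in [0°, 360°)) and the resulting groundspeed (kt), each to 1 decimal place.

Leg 1: desired track 316.8°; wind correction -0.5° → command heading 316.3°, groundspeed 147.8 kt
Leg 2: desired track 327.3°; wind correction -3.4° → command heading 323.9°, groundspeed 148.7 kt
Leg 3: desired track 32.7°; wind correction -15.9° → command heading 16.8°, groundspeed 185.3 kt
Leg 4: desired track 92.7°; wind correction -10.9° → command heading 81.8°, groundspeed 244.6 kt
Leg 5: desired track 40.1°; wind correction -16.3° → command heading 23.8°, groundspeed 192.3 kt

Leg 1: heading=316.3°, groundspeed=147.8 kt
Leg 2: heading=323.9°, groundspeed=148.7 kt
Leg 3: heading=16.8°, groundspeed=185.3 kt
Leg 4: heading=81.8°, groundspeed=244.6 kt
Leg 5: heading=23.8°, groundspeed=192.3 kt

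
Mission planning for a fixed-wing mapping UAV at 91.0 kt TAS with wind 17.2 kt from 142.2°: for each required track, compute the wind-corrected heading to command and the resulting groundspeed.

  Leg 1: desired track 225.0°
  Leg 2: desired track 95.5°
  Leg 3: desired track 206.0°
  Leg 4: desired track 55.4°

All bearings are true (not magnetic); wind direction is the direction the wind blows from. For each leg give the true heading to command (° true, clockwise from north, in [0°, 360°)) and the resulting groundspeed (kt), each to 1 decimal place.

Leg 1: desired track 225.0°; wind correction -10.8° → command heading 214.2°, groundspeed 87.2 kt
Leg 2: desired track 95.5°; wind correction +7.9° → command heading 103.4°, groundspeed 78.3 kt
Leg 3: desired track 206.0°; wind correction -9.8° → command heading 196.2°, groundspeed 82.1 kt
Leg 4: desired track 55.4°; wind correction +10.9° → command heading 66.3°, groundspeed 88.4 kt

Leg 1: heading=214.2°, groundspeed=87.2 kt
Leg 2: heading=103.4°, groundspeed=78.3 kt
Leg 3: heading=196.2°, groundspeed=82.1 kt
Leg 4: heading=66.3°, groundspeed=88.4 kt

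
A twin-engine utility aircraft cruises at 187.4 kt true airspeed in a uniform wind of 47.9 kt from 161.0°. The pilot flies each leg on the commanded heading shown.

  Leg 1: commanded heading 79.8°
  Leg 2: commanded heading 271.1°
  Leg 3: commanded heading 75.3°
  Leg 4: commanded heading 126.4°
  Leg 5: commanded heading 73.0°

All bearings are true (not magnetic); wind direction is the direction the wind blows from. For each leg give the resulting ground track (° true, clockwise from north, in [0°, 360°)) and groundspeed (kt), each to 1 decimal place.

Leg 1: track=65.1°, groundspeed=186.2 kt
Leg 2: track=283.5°, groundspeed=208.8 kt
Leg 3: track=60.7°, groundspeed=189.9 kt
Leg 4: track=116.0°, groundspeed=150.5 kt
Leg 5: track=58.5°, groundspeed=191.8 kt

Leg 1: heading 79.8°; drift -14.7° → track 65.1°, groundspeed 186.2 kt
Leg 2: heading 271.1°; drift +12.4° → track 283.5°, groundspeed 208.8 kt
Leg 3: heading 75.3°; drift -14.6° → track 60.7°, groundspeed 189.9 kt
Leg 4: heading 126.4°; drift -10.4° → track 116.0°, groundspeed 150.5 kt
Leg 5: heading 73.0°; drift -14.5° → track 58.5°, groundspeed 191.8 kt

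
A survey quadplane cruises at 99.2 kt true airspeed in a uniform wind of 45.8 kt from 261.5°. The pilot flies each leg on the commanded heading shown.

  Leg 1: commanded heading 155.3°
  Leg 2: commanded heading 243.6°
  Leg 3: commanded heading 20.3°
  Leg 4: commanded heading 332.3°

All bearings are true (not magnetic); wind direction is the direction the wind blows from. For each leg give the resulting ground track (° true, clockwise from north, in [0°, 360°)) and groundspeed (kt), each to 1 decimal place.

Leg 1: track=133.9°, groundspeed=120.3 kt
Leg 2: track=229.4°, groundspeed=57.4 kt
Leg 3: track=38.6°, groundspeed=127.7 kt
Leg 4: track=359.5°, groundspeed=94.6 kt

Leg 1: heading 155.3°; drift -21.4° → track 133.9°, groundspeed 120.3 kt
Leg 2: heading 243.6°; drift -14.2° → track 229.4°, groundspeed 57.4 kt
Leg 3: heading 20.3°; drift +18.3° → track 38.6°, groundspeed 127.7 kt
Leg 4: heading 332.3°; drift +27.2° → track 359.5°, groundspeed 94.6 kt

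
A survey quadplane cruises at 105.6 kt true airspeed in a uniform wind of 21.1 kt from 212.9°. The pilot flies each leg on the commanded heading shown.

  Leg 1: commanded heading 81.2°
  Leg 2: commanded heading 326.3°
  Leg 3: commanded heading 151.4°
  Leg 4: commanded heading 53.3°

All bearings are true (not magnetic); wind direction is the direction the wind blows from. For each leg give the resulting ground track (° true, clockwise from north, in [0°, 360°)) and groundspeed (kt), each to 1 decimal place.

Leg 1: heading 81.2°; drift -7.5° → track 73.7°, groundspeed 120.7 kt
Leg 2: heading 326.3°; drift +9.6° → track 335.9°, groundspeed 115.6 kt
Leg 3: heading 151.4°; drift -11.0° → track 140.4°, groundspeed 97.3 kt
Leg 4: heading 53.3°; drift -3.4° → track 49.9°, groundspeed 125.6 kt

Leg 1: track=73.7°, groundspeed=120.7 kt
Leg 2: track=335.9°, groundspeed=115.6 kt
Leg 3: track=140.4°, groundspeed=97.3 kt
Leg 4: track=49.9°, groundspeed=125.6 kt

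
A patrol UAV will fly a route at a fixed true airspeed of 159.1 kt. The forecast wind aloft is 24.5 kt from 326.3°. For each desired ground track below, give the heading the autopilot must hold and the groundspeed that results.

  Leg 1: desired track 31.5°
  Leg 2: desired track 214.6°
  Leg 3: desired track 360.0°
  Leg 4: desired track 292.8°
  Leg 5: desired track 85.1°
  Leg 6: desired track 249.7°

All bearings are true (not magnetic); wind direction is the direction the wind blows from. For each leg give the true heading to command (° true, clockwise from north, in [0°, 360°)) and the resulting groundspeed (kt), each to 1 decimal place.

Leg 1: heading=23.5°, groundspeed=147.3 kt
Leg 2: heading=222.8°, groundspeed=166.5 kt
Leg 3: heading=355.1°, groundspeed=138.1 kt
Leg 4: heading=297.7°, groundspeed=138.1 kt
Leg 5: heading=77.3°, groundspeed=169.4 kt
Leg 6: heading=258.3°, groundspeed=151.6 kt

Leg 1: desired track 31.5°; wind correction -8.0° → command heading 23.5°, groundspeed 147.3 kt
Leg 2: desired track 214.6°; wind correction +8.2° → command heading 222.8°, groundspeed 166.5 kt
Leg 3: desired track 360.0°; wind correction -4.9° → command heading 355.1°, groundspeed 138.1 kt
Leg 4: desired track 292.8°; wind correction +4.9° → command heading 297.7°, groundspeed 138.1 kt
Leg 5: desired track 85.1°; wind correction -7.8° → command heading 77.3°, groundspeed 169.4 kt
Leg 6: desired track 249.7°; wind correction +8.6° → command heading 258.3°, groundspeed 151.6 kt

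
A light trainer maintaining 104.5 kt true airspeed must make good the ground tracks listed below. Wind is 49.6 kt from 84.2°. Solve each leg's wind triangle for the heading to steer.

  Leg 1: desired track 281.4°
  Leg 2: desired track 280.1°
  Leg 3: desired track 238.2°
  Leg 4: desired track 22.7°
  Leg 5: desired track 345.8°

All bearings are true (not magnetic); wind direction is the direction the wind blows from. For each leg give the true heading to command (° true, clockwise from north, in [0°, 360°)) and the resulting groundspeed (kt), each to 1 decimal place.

Leg 1: desired track 281.4°; wind correction +8.1° → command heading 289.5°, groundspeed 150.8 kt
Leg 2: desired track 280.1°; wind correction +7.5° → command heading 287.6°, groundspeed 151.3 kt
Leg 3: desired track 238.2°; wind correction -12.0° → command heading 226.2°, groundspeed 146.8 kt
Leg 4: desired track 22.7°; wind correction +24.7° → command heading 47.4°, groundspeed 71.3 kt
Leg 5: desired track 345.8°; wind correction +28.0° → command heading 13.8°, groundspeed 99.5 kt

Leg 1: heading=289.5°, groundspeed=150.8 kt
Leg 2: heading=287.6°, groundspeed=151.3 kt
Leg 3: heading=226.2°, groundspeed=146.8 kt
Leg 4: heading=47.4°, groundspeed=71.3 kt
Leg 5: heading=13.8°, groundspeed=99.5 kt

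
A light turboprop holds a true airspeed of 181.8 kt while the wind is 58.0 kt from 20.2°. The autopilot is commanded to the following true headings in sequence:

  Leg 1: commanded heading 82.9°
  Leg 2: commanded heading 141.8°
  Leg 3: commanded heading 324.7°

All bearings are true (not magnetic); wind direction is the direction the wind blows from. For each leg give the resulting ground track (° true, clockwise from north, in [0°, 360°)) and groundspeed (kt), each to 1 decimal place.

Leg 1: heading 82.9°; drift +18.4° → track 101.3°, groundspeed 163.5 kt
Leg 2: heading 141.8°; drift +13.1° → track 154.9°, groundspeed 217.9 kt
Leg 3: heading 324.7°; drift -17.8° → track 306.9°, groundspeed 156.4 kt

Leg 1: track=101.3°, groundspeed=163.5 kt
Leg 2: track=154.9°, groundspeed=217.9 kt
Leg 3: track=306.9°, groundspeed=156.4 kt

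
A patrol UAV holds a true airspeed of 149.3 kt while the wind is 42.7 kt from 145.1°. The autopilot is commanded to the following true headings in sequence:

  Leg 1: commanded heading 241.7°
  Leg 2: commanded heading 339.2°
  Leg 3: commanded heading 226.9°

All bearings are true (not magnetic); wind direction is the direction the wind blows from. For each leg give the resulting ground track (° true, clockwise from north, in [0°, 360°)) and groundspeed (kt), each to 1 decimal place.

Leg 1: track=257.1°, groundspeed=159.9 kt
Leg 2: track=336.1°, groundspeed=191.0 kt
Leg 3: track=243.3°, groundspeed=149.3 kt

Leg 1: heading 241.7°; drift +15.4° → track 257.1°, groundspeed 159.9 kt
Leg 2: heading 339.2°; drift -3.1° → track 336.1°, groundspeed 191.0 kt
Leg 3: heading 226.9°; drift +16.4° → track 243.3°, groundspeed 149.3 kt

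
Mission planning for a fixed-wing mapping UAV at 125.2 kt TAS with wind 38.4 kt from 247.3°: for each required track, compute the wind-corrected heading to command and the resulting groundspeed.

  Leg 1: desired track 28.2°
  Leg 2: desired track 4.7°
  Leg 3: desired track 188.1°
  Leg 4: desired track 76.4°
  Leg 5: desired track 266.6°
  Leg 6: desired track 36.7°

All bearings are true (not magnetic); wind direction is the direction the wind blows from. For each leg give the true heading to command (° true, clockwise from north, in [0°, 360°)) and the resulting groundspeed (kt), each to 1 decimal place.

Leg 1: heading=17.0°, groundspeed=152.6 kt
Leg 2: heading=348.9°, groundspeed=138.1 kt
Leg 3: heading=203.4°, groundspeed=101.1 kt
Leg 4: heading=79.2°, groundspeed=163.0 kt
Leg 5: heading=260.8°, groundspeed=88.3 kt
Leg 6: heading=27.7°, groundspeed=156.7 kt

Leg 1: desired track 28.2°; wind correction -11.2° → command heading 17.0°, groundspeed 152.6 kt
Leg 2: desired track 4.7°; wind correction -15.8° → command heading 348.9°, groundspeed 138.1 kt
Leg 3: desired track 188.1°; wind correction +15.3° → command heading 203.4°, groundspeed 101.1 kt
Leg 4: desired track 76.4°; wind correction +2.8° → command heading 79.2°, groundspeed 163.0 kt
Leg 5: desired track 266.6°; wind correction -5.8° → command heading 260.8°, groundspeed 88.3 kt
Leg 6: desired track 36.7°; wind correction -9.0° → command heading 27.7°, groundspeed 156.7 kt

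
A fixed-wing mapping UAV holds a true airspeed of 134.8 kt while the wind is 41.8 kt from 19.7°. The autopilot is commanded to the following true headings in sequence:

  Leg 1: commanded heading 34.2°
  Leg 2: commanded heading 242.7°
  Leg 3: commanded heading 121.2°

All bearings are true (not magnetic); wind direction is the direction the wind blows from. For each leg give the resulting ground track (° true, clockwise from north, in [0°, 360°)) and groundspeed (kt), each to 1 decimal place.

Leg 1: track=40.5°, groundspeed=94.9 kt
Leg 2: track=232.9°, groundspeed=167.8 kt
Leg 3: track=137.2°, groundspeed=148.9 kt

Leg 1: heading 34.2°; drift +6.3° → track 40.5°, groundspeed 94.9 kt
Leg 2: heading 242.7°; drift -9.8° → track 232.9°, groundspeed 167.8 kt
Leg 3: heading 121.2°; drift +16.0° → track 137.2°, groundspeed 148.9 kt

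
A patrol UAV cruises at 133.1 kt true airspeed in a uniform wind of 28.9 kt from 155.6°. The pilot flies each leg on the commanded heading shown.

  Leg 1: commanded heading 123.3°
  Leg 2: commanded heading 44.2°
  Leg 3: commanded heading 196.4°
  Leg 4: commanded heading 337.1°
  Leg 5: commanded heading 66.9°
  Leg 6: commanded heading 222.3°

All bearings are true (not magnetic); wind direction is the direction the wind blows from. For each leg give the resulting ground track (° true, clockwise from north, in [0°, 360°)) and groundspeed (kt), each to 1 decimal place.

Leg 1: track=115.2°, groundspeed=109.8 kt
Leg 2: track=33.6°, groundspeed=146.1 kt
Leg 3: track=206.0°, groundspeed=112.8 kt
Leg 4: track=336.8°, groundspeed=162.0 kt
Leg 5: track=54.6°, groundspeed=135.6 kt
Leg 6: track=234.6°, groundspeed=124.5 kt

Leg 1: heading 123.3°; drift -8.1° → track 115.2°, groundspeed 109.8 kt
Leg 2: heading 44.2°; drift -10.6° → track 33.6°, groundspeed 146.1 kt
Leg 3: heading 196.4°; drift +9.6° → track 206.0°, groundspeed 112.8 kt
Leg 4: heading 337.1°; drift -0.3° → track 336.8°, groundspeed 162.0 kt
Leg 5: heading 66.9°; drift -12.3° → track 54.6°, groundspeed 135.6 kt
Leg 6: heading 222.3°; drift +12.3° → track 234.6°, groundspeed 124.5 kt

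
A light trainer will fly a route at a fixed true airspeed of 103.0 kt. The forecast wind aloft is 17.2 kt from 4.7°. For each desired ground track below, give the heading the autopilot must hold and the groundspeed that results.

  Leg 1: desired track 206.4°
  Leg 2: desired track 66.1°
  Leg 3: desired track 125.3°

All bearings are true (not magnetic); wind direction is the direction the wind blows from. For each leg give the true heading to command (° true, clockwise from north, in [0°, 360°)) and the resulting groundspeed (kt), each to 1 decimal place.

Leg 1: desired track 206.4°; wind correction +3.5° → command heading 209.9°, groundspeed 118.8 kt
Leg 2: desired track 66.1°; wind correction -8.4° → command heading 57.7°, groundspeed 93.7 kt
Leg 3: desired track 125.3°; wind correction -8.3° → command heading 117.0°, groundspeed 110.7 kt

Leg 1: heading=209.9°, groundspeed=118.8 kt
Leg 2: heading=57.7°, groundspeed=93.7 kt
Leg 3: heading=117.0°, groundspeed=110.7 kt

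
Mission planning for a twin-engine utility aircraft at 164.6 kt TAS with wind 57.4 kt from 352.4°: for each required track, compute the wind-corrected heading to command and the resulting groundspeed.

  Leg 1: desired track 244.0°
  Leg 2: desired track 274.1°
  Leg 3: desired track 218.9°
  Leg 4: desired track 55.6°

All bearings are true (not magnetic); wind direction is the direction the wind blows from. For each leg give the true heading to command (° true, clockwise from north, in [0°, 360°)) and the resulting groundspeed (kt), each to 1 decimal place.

Leg 1: desired track 244.0°; wind correction +19.3° → command heading 263.3°, groundspeed 173.4 kt
Leg 2: desired track 274.1°; wind correction +20.0° → command heading 294.1°, groundspeed 143.1 kt
Leg 3: desired track 218.9°; wind correction +14.7° → command heading 233.6°, groundspeed 198.8 kt
Leg 4: desired track 55.6°; wind correction -18.1° → command heading 37.5°, groundspeed 130.5 kt

Leg 1: heading=263.3°, groundspeed=173.4 kt
Leg 2: heading=294.1°, groundspeed=143.1 kt
Leg 3: heading=233.6°, groundspeed=198.8 kt
Leg 4: heading=37.5°, groundspeed=130.5 kt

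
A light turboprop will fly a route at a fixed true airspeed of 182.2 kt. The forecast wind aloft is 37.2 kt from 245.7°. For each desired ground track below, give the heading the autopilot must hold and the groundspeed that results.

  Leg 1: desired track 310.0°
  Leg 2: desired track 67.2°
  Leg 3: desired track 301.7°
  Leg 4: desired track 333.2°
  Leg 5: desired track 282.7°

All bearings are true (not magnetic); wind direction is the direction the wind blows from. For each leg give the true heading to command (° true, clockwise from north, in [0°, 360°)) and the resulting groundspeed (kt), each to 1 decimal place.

Leg 1: heading=299.4°, groundspeed=163.0 kt
Leg 2: heading=67.5°, groundspeed=219.4 kt
Leg 3: heading=292.0°, groundspeed=158.8 kt
Leg 4: heading=321.4°, groundspeed=176.7 kt
Leg 5: heading=275.6°, groundspeed=151.1 kt

Leg 1: desired track 310.0°; wind correction -10.6° → command heading 299.4°, groundspeed 163.0 kt
Leg 2: desired track 67.2°; wind correction +0.3° → command heading 67.5°, groundspeed 219.4 kt
Leg 3: desired track 301.7°; wind correction -9.7° → command heading 292.0°, groundspeed 158.8 kt
Leg 4: desired track 333.2°; wind correction -11.8° → command heading 321.4°, groundspeed 176.7 kt
Leg 5: desired track 282.7°; wind correction -7.1° → command heading 275.6°, groundspeed 151.1 kt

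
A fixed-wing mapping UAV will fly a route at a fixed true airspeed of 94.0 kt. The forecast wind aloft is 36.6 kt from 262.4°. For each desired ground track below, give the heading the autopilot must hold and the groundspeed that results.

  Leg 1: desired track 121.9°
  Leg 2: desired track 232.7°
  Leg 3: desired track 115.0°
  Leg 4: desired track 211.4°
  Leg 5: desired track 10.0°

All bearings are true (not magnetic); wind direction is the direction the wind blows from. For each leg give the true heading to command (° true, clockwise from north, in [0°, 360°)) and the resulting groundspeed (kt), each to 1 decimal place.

Leg 1: heading=136.2°, groundspeed=119.3 kt
Leg 2: heading=243.8°, groundspeed=60.4 kt
Leg 3: heading=127.1°, groundspeed=122.7 kt
Leg 4: heading=229.0°, groundspeed=66.6 kt
Leg 5: heading=348.2°, groundspeed=98.4 kt

Leg 1: desired track 121.9°; wind correction +14.3° → command heading 136.2°, groundspeed 119.3 kt
Leg 2: desired track 232.7°; wind correction +11.1° → command heading 243.8°, groundspeed 60.4 kt
Leg 3: desired track 115.0°; wind correction +12.1° → command heading 127.1°, groundspeed 122.7 kt
Leg 4: desired track 211.4°; wind correction +17.6° → command heading 229.0°, groundspeed 66.6 kt
Leg 5: desired track 10.0°; wind correction -21.8° → command heading 348.2°, groundspeed 98.4 kt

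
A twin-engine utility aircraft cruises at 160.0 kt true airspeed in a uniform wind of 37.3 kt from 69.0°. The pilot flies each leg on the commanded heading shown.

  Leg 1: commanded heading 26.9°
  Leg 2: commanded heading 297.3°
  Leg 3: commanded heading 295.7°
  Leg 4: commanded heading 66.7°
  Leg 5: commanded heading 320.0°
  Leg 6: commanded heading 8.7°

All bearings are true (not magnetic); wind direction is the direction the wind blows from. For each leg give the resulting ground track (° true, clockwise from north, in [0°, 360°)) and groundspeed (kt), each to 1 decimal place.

Leg 1: track=16.2°, groundspeed=134.7 kt
Leg 2: track=288.7°, groundspeed=186.9 kt
Leg 3: track=287.4°, groundspeed=187.6 kt
Leg 4: track=66.0°, groundspeed=122.7 kt
Leg 5: track=308.4°, groundspeed=175.7 kt
Leg 6: track=355.8°, groundspeed=145.2 kt

Leg 1: heading 26.9°; drift -10.7° → track 16.2°, groundspeed 134.7 kt
Leg 2: heading 297.3°; drift -8.6° → track 288.7°, groundspeed 186.9 kt
Leg 3: heading 295.7°; drift -8.3° → track 287.4°, groundspeed 187.6 kt
Leg 4: heading 66.7°; drift -0.7° → track 66.0°, groundspeed 122.7 kt
Leg 5: heading 320.0°; drift -11.6° → track 308.4°, groundspeed 175.7 kt
Leg 6: heading 8.7°; drift -12.9° → track 355.8°, groundspeed 145.2 kt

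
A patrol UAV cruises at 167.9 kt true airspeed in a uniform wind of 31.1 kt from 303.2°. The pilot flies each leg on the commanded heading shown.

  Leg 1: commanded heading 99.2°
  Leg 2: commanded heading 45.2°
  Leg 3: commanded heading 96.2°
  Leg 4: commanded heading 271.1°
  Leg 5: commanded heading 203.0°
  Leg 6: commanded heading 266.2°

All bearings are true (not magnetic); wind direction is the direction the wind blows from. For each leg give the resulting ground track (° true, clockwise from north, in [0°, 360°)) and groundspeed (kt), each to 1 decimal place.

Leg 1: heading 99.2°; drift +3.7° → track 102.9°, groundspeed 196.7 kt
Leg 2: heading 45.2°; drift +9.9° → track 55.1°, groundspeed 177.0 kt
Leg 3: heading 96.2°; drift +4.1° → track 100.3°, groundspeed 196.1 kt
Leg 4: heading 271.1°; drift -6.7° → track 264.4°, groundspeed 142.5 kt
Leg 5: heading 203.0°; drift -10.0° → track 193.0°, groundspeed 176.1 kt
Leg 6: heading 266.2°; drift -7.5° → track 258.7°, groundspeed 144.3 kt

Leg 1: track=102.9°, groundspeed=196.7 kt
Leg 2: track=55.1°, groundspeed=177.0 kt
Leg 3: track=100.3°, groundspeed=196.1 kt
Leg 4: track=264.4°, groundspeed=142.5 kt
Leg 5: track=193.0°, groundspeed=176.1 kt
Leg 6: track=258.7°, groundspeed=144.3 kt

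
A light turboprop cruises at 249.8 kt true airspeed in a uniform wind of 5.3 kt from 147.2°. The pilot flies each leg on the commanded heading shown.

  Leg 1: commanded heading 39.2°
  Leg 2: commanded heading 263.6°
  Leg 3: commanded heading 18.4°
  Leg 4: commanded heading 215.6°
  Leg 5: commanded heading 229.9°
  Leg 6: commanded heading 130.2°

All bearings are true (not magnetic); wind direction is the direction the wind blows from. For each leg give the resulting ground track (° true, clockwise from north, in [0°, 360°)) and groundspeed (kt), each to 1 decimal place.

Leg 1: track=38.1°, groundspeed=251.5 kt
Leg 2: track=264.7°, groundspeed=252.2 kt
Leg 3: track=17.5°, groundspeed=253.2 kt
Leg 4: track=216.7°, groundspeed=247.9 kt
Leg 5: track=231.1°, groundspeed=249.2 kt
Leg 6: track=129.8°, groundspeed=244.7 kt

Leg 1: heading 39.2°; drift -1.1° → track 38.1°, groundspeed 251.5 kt
Leg 2: heading 263.6°; drift +1.1° → track 264.7°, groundspeed 252.2 kt
Leg 3: heading 18.4°; drift -0.9° → track 17.5°, groundspeed 253.2 kt
Leg 4: heading 215.6°; drift +1.1° → track 216.7°, groundspeed 247.9 kt
Leg 5: heading 229.9°; drift +1.2° → track 231.1°, groundspeed 249.2 kt
Leg 6: heading 130.2°; drift -0.4° → track 129.8°, groundspeed 244.7 kt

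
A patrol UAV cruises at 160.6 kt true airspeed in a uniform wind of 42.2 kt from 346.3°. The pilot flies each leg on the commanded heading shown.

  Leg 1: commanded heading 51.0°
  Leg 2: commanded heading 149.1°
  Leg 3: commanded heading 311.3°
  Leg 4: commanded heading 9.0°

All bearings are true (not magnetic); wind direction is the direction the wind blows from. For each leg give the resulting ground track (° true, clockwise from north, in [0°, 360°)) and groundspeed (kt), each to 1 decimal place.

Leg 1: heading 51.0°; drift +15.0° → track 66.0°, groundspeed 147.6 kt
Leg 2: heading 149.1°; drift +3.6° → track 152.7°, groundspeed 201.3 kt
Leg 3: heading 311.3°; drift -10.9° → track 300.4°, groundspeed 128.3 kt
Leg 4: heading 9.0°; drift +7.6° → track 16.6°, groundspeed 122.8 kt

Leg 1: track=66.0°, groundspeed=147.6 kt
Leg 2: track=152.7°, groundspeed=201.3 kt
Leg 3: track=300.4°, groundspeed=128.3 kt
Leg 4: track=16.6°, groundspeed=122.8 kt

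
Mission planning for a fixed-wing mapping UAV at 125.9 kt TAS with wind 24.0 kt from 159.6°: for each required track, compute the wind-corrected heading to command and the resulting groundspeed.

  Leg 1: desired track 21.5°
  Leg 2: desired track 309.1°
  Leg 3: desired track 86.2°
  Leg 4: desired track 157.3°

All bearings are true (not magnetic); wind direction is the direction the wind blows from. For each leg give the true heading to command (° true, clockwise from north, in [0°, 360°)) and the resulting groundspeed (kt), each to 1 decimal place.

Leg 1: heading=28.8°, groundspeed=142.7 kt
Leg 2: heading=303.5°, groundspeed=146.0 kt
Leg 3: heading=96.7°, groundspeed=116.9 kt
Leg 4: heading=157.7°, groundspeed=101.9 kt

Leg 1: desired track 21.5°; wind correction +7.3° → command heading 28.8°, groundspeed 142.7 kt
Leg 2: desired track 309.1°; wind correction -5.6° → command heading 303.5°, groundspeed 146.0 kt
Leg 3: desired track 86.2°; wind correction +10.5° → command heading 96.7°, groundspeed 116.9 kt
Leg 4: desired track 157.3°; wind correction +0.4° → command heading 157.7°, groundspeed 101.9 kt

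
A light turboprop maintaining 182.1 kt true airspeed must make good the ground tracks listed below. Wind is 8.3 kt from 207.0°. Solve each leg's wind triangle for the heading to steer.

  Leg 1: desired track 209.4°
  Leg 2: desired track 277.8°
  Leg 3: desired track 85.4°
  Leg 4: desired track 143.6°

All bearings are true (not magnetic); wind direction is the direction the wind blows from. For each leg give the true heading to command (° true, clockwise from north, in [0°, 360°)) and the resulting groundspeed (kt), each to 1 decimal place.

Leg 1: heading=209.3°, groundspeed=173.8 kt
Leg 2: heading=275.3°, groundspeed=179.2 kt
Leg 3: heading=87.6°, groundspeed=186.3 kt
Leg 4: heading=145.9°, groundspeed=178.2 kt

Leg 1: desired track 209.4°; wind correction -0.1° → command heading 209.3°, groundspeed 173.8 kt
Leg 2: desired track 277.8°; wind correction -2.5° → command heading 275.3°, groundspeed 179.2 kt
Leg 3: desired track 85.4°; wind correction +2.2° → command heading 87.6°, groundspeed 186.3 kt
Leg 4: desired track 143.6°; wind correction +2.3° → command heading 145.9°, groundspeed 178.2 kt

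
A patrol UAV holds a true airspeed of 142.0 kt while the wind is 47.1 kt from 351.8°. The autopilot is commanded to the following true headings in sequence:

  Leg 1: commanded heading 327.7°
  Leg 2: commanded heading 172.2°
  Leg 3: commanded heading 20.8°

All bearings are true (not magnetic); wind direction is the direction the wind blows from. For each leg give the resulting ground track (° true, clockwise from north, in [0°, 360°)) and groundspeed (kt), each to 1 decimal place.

Leg 1: heading 327.7°; drift -11.0° → track 316.7°, groundspeed 100.9 kt
Leg 2: heading 172.2°; drift -0.1° → track 172.1°, groundspeed 189.1 kt
Leg 3: heading 20.8°; drift +12.8° → track 33.6°, groundspeed 103.4 kt

Leg 1: track=316.7°, groundspeed=100.9 kt
Leg 2: track=172.1°, groundspeed=189.1 kt
Leg 3: track=33.6°, groundspeed=103.4 kt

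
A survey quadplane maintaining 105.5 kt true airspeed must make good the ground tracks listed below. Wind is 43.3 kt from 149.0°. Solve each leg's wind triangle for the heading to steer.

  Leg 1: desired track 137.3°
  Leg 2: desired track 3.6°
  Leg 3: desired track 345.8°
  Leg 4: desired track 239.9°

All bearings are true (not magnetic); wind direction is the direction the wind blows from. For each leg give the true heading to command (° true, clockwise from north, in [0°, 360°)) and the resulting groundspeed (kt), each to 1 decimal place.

Leg 1: heading=142.1°, groundspeed=62.7 kt
Leg 2: heading=17.1°, groundspeed=138.2 kt
Leg 3: heading=352.6°, groundspeed=146.2 kt
Leg 4: heading=215.7°, groundspeed=96.9 kt

Leg 1: desired track 137.3°; wind correction +4.8° → command heading 142.1°, groundspeed 62.7 kt
Leg 2: desired track 3.6°; wind correction +13.5° → command heading 17.1°, groundspeed 138.2 kt
Leg 3: desired track 345.8°; wind correction +6.8° → command heading 352.6°, groundspeed 146.2 kt
Leg 4: desired track 239.9°; wind correction -24.2° → command heading 215.7°, groundspeed 96.9 kt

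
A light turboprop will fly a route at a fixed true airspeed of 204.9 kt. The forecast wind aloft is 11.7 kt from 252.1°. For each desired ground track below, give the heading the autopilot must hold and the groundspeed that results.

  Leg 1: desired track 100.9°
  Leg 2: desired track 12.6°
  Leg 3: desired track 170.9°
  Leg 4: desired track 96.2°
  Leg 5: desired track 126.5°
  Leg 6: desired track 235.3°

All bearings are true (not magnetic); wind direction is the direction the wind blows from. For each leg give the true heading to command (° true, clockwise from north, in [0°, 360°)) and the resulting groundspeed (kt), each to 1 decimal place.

Leg 1: heading=102.5°, groundspeed=215.1 kt
Leg 2: heading=9.8°, groundspeed=210.6 kt
Leg 3: heading=174.1°, groundspeed=202.8 kt
Leg 4: heading=97.5°, groundspeed=215.5 kt
Leg 5: heading=129.2°, groundspeed=211.5 kt
Leg 6: heading=236.2°, groundspeed=193.7 kt

Leg 1: desired track 100.9°; wind correction +1.6° → command heading 102.5°, groundspeed 215.1 kt
Leg 2: desired track 12.6°; wind correction -2.8° → command heading 9.8°, groundspeed 210.6 kt
Leg 3: desired track 170.9°; wind correction +3.2° → command heading 174.1°, groundspeed 202.8 kt
Leg 4: desired track 96.2°; wind correction +1.3° → command heading 97.5°, groundspeed 215.5 kt
Leg 5: desired track 126.5°; wind correction +2.7° → command heading 129.2°, groundspeed 211.5 kt
Leg 6: desired track 235.3°; wind correction +0.9° → command heading 236.2°, groundspeed 193.7 kt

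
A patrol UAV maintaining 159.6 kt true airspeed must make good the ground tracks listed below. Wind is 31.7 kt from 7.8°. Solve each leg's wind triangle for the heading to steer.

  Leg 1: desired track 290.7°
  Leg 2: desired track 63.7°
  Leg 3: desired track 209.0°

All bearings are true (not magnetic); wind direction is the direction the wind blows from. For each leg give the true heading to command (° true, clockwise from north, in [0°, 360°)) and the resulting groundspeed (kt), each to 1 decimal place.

Leg 1: heading=301.9°, groundspeed=149.5 kt
Leg 2: heading=54.2°, groundspeed=139.7 kt
Leg 3: heading=213.1°, groundspeed=188.7 kt

Leg 1: desired track 290.7°; wind correction +11.2° → command heading 301.9°, groundspeed 149.5 kt
Leg 2: desired track 63.7°; wind correction -9.5° → command heading 54.2°, groundspeed 139.7 kt
Leg 3: desired track 209.0°; wind correction +4.1° → command heading 213.1°, groundspeed 188.7 kt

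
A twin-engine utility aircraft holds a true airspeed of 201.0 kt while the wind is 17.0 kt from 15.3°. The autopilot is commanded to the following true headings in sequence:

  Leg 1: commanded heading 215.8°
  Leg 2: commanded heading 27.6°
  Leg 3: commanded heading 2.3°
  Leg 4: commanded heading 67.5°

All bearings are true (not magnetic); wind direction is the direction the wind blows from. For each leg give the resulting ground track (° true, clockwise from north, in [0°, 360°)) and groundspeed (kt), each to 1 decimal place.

Leg 1: track=214.2°, groundspeed=217.0 kt
Leg 2: track=28.7°, groundspeed=184.4 kt
Leg 3: track=1.1°, groundspeed=184.5 kt
Leg 4: track=71.5°, groundspeed=191.1 kt

Leg 1: heading 215.8°; drift -1.6° → track 214.2°, groundspeed 217.0 kt
Leg 2: heading 27.6°; drift +1.1° → track 28.7°, groundspeed 184.4 kt
Leg 3: heading 2.3°; drift -1.2° → track 1.1°, groundspeed 184.5 kt
Leg 4: heading 67.5°; drift +4.0° → track 71.5°, groundspeed 191.1 kt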